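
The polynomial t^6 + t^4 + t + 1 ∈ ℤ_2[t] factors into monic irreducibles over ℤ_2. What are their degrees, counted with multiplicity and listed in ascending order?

Write f(t) = t^6 + t^4 + t + 1.
Roots in ℤ_2: f(0) = 1; f(1) = 0 → root.
Linear factors from roots: (t + 1).
Complete factorization: f(t) = (t + 1)·(t^2 + t + 1)·(t^3 + t + 1).
Factor degrees with multiplicity: 1 + 2 + 3 = 6.

1, 2, 3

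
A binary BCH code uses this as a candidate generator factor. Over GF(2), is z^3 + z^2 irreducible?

Write g(z) = z^3 + z^2.
Check for roots in GF(2): g(0) = 0 → root; g(1) = 0 → root.
g(0) = 0, so (z) divides g(z); g is reducible.

No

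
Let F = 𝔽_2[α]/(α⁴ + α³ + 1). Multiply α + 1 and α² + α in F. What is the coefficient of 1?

Multiply in 𝔽_2[α]: (α + 1)·(α² + α) = α³ + α.
Reduced: α³ + α.

0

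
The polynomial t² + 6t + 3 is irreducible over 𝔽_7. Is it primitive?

Yes

Write f(t) = t² + 6t + 3.
|GF(7^2)^×| = 7^2 − 1 = 48. Prime factorization: 48 = 2^4·3.
f is primitive ⇔ t has order 48 in GF(7)[t]/(f), i.e. t^(48/q) ≠ 1 for each prime q | 48.
t^(24) mod f = 6.
t^(16) mod f = 2.
None equal 1, so t has full order 48; f is primitive.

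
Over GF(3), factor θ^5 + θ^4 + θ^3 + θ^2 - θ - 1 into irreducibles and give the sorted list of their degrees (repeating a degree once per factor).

1, 4

Write h(θ) = θ^5 + θ^4 + θ^3 + θ^2 - θ - 1.
Roots in GF(3): h(0) = 2; h(1) = 2; h(2) = 0 → root.
Linear factors from roots: (θ + 1).
Complete factorization: h(θ) = (θ + 1)·(θ^4 + θ^2 - 1).
Factor degrees with multiplicity: 1 + 4 = 5.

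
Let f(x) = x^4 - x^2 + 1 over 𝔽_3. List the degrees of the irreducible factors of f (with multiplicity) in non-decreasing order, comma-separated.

Roots in 𝔽_3: f(0) = 1; f(1) = 1; f(2) = 1.
Complete factorization: f(x) = (x^2 + 1)^2.
Factor degrees with multiplicity: 2 + 2 = 4.

2, 2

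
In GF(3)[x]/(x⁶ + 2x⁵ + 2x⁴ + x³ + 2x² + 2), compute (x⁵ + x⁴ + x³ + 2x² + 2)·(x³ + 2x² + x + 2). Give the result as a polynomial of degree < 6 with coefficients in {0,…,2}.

x^5 + x^4 + x^3 + 1

Multiply in GF(3)[x]: (x⁵ + x⁴ + x³ + 2x² + 2)·(x³ + 2x² + x + 2) = x⁸ + x⁶ + x⁵ + x⁴ + 2x² + 2x + 1.
Reduce using x⁶ ≡ x⁵ + x⁴ + 2x³ + x² + 1 (mod x⁶ + 2x⁵ + 2x⁴ + x³ + 2x² + 2).
Reduced: x⁵ + x⁴ + x³ + 1.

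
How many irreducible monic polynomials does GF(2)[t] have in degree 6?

Gauss's count: N_{2}(6) = (1/6) Σ_{d|6} μ(6/d)·2^d.
Divisors of 6: 1, 2, 3, 6; μ(6/d) for each: 1, -1, -1, 1.
Σ = 2^1 − 2^2 − 2^3 + 2^6 = 54.
N = 54/6 = 9.

9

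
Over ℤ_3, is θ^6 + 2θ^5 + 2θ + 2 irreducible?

Write P(θ) = θ^6 + 2θ^5 + 2θ + 2.
Check for roots in ℤ_3: P(0) = 2; P(1) = 1; P(2) = 2.
No roots, so no linear factors.
Monic irreducibles of degree 2 over GF(3): θ^2 + 1, θ^2 + θ + 2, θ^2 + 2θ + 2.
None of them divide P (all give nonzero remainder).
Degree-3 irreducible divisors: test the 8 monic irreducibles of degree 3 over GF(3).
None of them divide P (all give nonzero remainder).
No irreducible factor of degree ≤ 3 exists, so P is irreducible over GF(3).

Yes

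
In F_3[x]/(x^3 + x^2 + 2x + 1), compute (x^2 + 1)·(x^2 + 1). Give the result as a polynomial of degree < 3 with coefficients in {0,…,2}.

x^2 + x + 2

Multiply in F_3[x]: (x^2 + 1)·(x^2 + 1) = x^4 + 2x^2 + 1.
Reduce using x^3 ≡ 2x^2 + x + 2 (mod x^3 + x^2 + 2x + 1).
Reduced: x^2 + x + 2.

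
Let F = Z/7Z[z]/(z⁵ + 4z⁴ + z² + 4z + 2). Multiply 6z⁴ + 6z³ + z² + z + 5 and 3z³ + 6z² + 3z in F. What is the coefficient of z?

4

Multiply in Z/7Z[z]: (6z⁴ + 6z³ + z² + z + 5)·(3z³ + 6z² + 3z) = 4z⁷ + 5z⁶ + z⁵ + 6z⁴ + 3z³ + 5z² + z.
Reduce using z⁵ ≡ 3z⁴ + 6z² + 3z + 5 (mod z⁵ + 4z⁴ + z² + 4z + 2).
Reduced: 4z⁴ + 5z³ + 3z² + 4z + 1.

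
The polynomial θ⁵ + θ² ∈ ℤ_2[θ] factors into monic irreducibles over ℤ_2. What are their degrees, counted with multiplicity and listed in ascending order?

Write g(θ) = θ⁵ + θ².
Roots in ℤ_2: g(0) = 0 → root; g(1) = 0 → root.
Linear factors from roots: (θ), (θ + 1).
Complete factorization: g(θ) = (θ + 1)·(θ)^2·(θ² + θ + 1).
Factor degrees with multiplicity: 1 + 1 + 1 + 2 = 5.

1, 1, 1, 2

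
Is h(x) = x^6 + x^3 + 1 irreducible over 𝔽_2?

Check for roots in 𝔽_2: h(0) = 1; h(1) = 1.
No roots, so no linear factors.
Monic irreducibles of degree 2 over GF(2): x^2 + x + 1.
None of them divide h (all give nonzero remainder).
Monic irreducibles of degree 3 over GF(2): x^3 + x + 1, x^3 + x^2 + 1.
None of them divide h (all give nonzero remainder).
No irreducible factor of degree ≤ 3 exists, so h is irreducible over GF(2).

Yes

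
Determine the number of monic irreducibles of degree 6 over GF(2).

9

By the necklace-counting formula, N_2(6) = (1/6) Σ_{d|6} μ(6/d)·2^d.
Divisors of 6: 1, 2, 3, 6; μ(6/d) for each: 1, -1, -1, 1.
Σ = 2^1 − 2^2 − 2^3 + 2^6 = 54.
N = 54/6 = 9.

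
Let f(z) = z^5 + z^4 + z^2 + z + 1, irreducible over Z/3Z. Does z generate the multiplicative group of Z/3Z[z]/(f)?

|GF(3^5)^×| = 3^5 − 1 = 242. Prime factorization: 242 = 2·11^2.
f is primitive ⇔ z has order 242 in GF(3)[z]/(f), i.e. z^(242/q) ≠ 1 for each prime q | 242.
z^(121) mod f = 2.
z^(22) mod f = z^4 + z^3 + 2z^2 + 2z + 1.
None equal 1, so z has full order 242; f is primitive.

Yes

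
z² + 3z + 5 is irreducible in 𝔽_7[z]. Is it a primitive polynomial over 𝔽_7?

Write f(z) = z² + 3z + 5.
|GF(7^2)^×| = 7^2 − 1 = 48. Prime factorization: 48 = 2^4·3.
f is primitive ⇔ z has order 48 in GF(7)[z]/(f), i.e. z^(48/q) ≠ 1 for each prime q | 48.
z^(24) mod f = 6.
z^(16) mod f = 4.
None equal 1, so z has full order 48; f is primitive.

Yes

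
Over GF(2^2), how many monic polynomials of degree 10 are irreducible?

x^(4^10) − x is the product of all monic irreducibles of degree dividing 10; Möbius inversion gives N = (1/10) Σ μ(10/d)·4^d.
Divisors of 10: 1, 2, 5, 10; μ(10/d) for each: 1, -1, -1, 1.
Σ = 4^1 − 4^2 − 4^5 + 4^10 = 1047540.
N = 1047540/10 = 104754.

104754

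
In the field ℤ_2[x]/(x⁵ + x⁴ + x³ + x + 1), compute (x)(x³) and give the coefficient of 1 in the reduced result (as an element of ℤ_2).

Multiply in ℤ_2[x]: (x)·(x³) = x⁴.
Reduced: x⁴.

0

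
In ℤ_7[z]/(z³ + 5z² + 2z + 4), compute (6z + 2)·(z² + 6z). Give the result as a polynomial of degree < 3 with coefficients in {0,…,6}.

z^2 + 4

Multiply in ℤ_7[z]: (6z + 2)·(z² + 6z) = 6z³ + 3z² + 5z.
Reduce using z³ ≡ 2z² + 5z + 3 (mod z³ + 5z² + 2z + 4).
Reduced: z² + 4.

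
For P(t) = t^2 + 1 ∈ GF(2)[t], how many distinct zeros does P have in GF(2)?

Evaluate at each of the 2 elements of GF(2):
P(0) = 1; P(1) = 0 → root.
Roots: {1}.

1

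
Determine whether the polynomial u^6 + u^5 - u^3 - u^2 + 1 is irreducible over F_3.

Write g(u) = u^6 + u^5 - u^3 - u^2 + 1.
Check for roots in F_3: g(0) = 1; g(1) = 1; g(2) = 1.
No roots, so no linear factors.
Monic irreducibles of degree 2 over GF(3): u^2 + 1, u^2 + u - 1, u^2 - u - 1.
None of them divide g (all give nonzero remainder).
Degree-3 irreducible divisors: test the 8 monic irreducibles of degree 3 over GF(3).
None of them divide g (all give nonzero remainder).
No irreducible factor of degree ≤ 3 exists, so g is irreducible over GF(3).

Yes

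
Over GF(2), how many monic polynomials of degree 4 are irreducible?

3

The number of monic irreducibles of degree 4 over GF(2) is (1/4)·Σ_{d∣4} μ(4/d) 2^d.
Divisors of 4: 1, 2, 4; μ(4/d) for each: 0, -1, 1.
Σ = − 2^2 + 2^4 = 12.
N = 12/4 = 3.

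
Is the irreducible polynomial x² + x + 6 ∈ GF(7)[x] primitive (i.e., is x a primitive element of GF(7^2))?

No

Write f(x) = x² + x + 6.
|GF(7^2)^×| = 7^2 − 1 = 48. Prime factorization: 48 = 2^4·3.
f is primitive ⇔ x has order 48 in GF(7)[x]/(f), i.e. x^(48/q) ≠ 1 for each prime q | 48.
x^(24) mod f = 6.
x^(16) mod f = 1
Since x^(16) = 1, the order of x divides 16 < 48; not primitive.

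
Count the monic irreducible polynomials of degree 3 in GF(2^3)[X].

168

Gauss's count: N_{8}(3) = (1/3) Σ_{d|3} μ(3/d)·8^d.
Divisors of 3: 1, 3; μ(3/d) for each: -1, 1.
Σ = − 8^1 + 8^3 = 504.
N = 504/3 = 168.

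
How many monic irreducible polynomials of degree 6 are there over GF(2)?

9

The number of monic irreducibles of degree 6 over GF(2) is (1/6)·Σ_{d∣6} μ(6/d) 2^d.
Divisors of 6: 1, 2, 3, 6; μ(6/d) for each: 1, -1, -1, 1.
Σ = 2^1 − 2^2 − 2^3 + 2^6 = 54.
N = 54/6 = 9.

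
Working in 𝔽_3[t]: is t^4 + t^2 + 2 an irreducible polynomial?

Write f(t) = t^4 + t^2 + 2.
Check for roots in 𝔽_3: f(0) = 2; f(1) = 1; f(2) = 1.
No roots, so no linear factors.
Monic irreducibles of degree 2 over GF(3): t^2 + 1, t^2 + t + 2, t^2 + 2t + 2.
None of them divide f (all give nonzero remainder).
No irreducible factor of degree ≤ 2 exists, so f is irreducible over GF(3).

Yes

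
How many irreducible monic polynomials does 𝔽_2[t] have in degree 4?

3

x^(2^4) − x is the product of all monic irreducibles of degree dividing 4; Möbius inversion gives N = (1/4) Σ μ(4/d)·2^d.
Divisors of 4: 1, 2, 4; μ(4/d) for each: 0, -1, 1.
Σ = − 2^2 + 2^4 = 12.
N = 12/4 = 3.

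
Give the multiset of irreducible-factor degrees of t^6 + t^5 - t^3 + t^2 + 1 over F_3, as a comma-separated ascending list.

Write f(t) = t^6 + t^5 - t^3 + t^2 + 1.
Roots in F_3: f(0) = 1; f(1) = 0 → root; f(2) = 0 → root.
Linear factors from roots: (t - 1), (t + 1).
Complete factorization: f(t) = (t - 1)·(t + 1)^3·(t^2 - t - 1).
Factor degrees with multiplicity: 1 + 1 + 1 + 1 + 2 = 6.

1, 1, 1, 1, 2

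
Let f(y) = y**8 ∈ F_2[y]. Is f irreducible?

No

Check for roots in F_2: f(0) = 0 → root; f(1) = 1.
f(0) = 0, so (y) divides f(y); f is reducible.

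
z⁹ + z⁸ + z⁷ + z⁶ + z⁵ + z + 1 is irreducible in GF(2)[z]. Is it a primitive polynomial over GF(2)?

Yes

Write f(z) = z⁹ + z⁸ + z⁷ + z⁶ + z⁵ + z + 1.
|GF(2^9)^×| = 2^9 − 1 = 511. Prime factorization: 511 = 7·73.
f is primitive ⇔ z has order 511 in GF(2)[z]/(f), i.e. z^(511/q) ≠ 1 for each prime q | 511.
z^(73) mod f = z⁷ + z⁶ + z³ + 1.
z^(7) mod f = z⁷.
None equal 1, so z has full order 511; f is primitive.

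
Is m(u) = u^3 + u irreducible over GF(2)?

No

Check for roots in GF(2): m(0) = 0 → root; m(1) = 0 → root.
m(0) = 0, so (u) divides m(u); m is reducible.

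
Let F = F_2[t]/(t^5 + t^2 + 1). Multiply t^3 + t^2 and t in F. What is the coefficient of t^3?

1

Multiply in F_2[t]: (t^3 + t^2)·(t) = t^4 + t^3.
Reduced: t^4 + t^3.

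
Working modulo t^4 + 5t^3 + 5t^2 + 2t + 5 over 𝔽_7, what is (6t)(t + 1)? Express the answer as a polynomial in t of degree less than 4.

Multiply in 𝔽_7[t]: (6t)·(t + 1) = 6t^2 + 6t.
Reduced: 6t^2 + 6t.

6t^2 + 6t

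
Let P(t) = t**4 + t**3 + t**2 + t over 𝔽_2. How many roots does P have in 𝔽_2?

Evaluate at each of the 2 elements of 𝔽_2:
P(0) = 0 → root; P(1) = 0 → root.
Roots: {0, 1}.

2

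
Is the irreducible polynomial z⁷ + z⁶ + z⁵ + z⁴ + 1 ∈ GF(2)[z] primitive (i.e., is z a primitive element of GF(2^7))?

Write f(z) = z⁷ + z⁶ + z⁵ + z⁴ + 1.
|GF(2^7)^×| = 2^7 − 1 = 127. Prime factorization: 127 = 127.
f is primitive ⇔ z has order 127 in GF(2)[z]/(f), i.e. z^(127/q) ≠ 1 for each prime q | 127.
z^(1) mod f = z.
None equal 1, so z has full order 127; f is primitive.

Yes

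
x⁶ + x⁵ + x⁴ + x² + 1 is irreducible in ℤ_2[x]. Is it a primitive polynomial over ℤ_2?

Write f(x) = x⁶ + x⁵ + x⁴ + x² + 1.
|GF(2^6)^×| = 2^6 − 1 = 63. Prime factorization: 63 = 3^2·7.
f is primitive ⇔ x has order 63 in GF(2)[x]/(f), i.e. x^(63/q) ≠ 1 for each prime q | 63.
x^(21) mod f = 1
x^(9) mod f = x³ + 1.
Since x^(21) = 1, the order of x divides 21 < 63; not primitive.

No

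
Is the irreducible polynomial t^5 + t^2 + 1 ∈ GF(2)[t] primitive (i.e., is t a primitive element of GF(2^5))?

Write f(t) = t^5 + t^2 + 1.
|GF(2^5)^×| = 2^5 − 1 = 31. Prime factorization: 31 = 31.
f is primitive ⇔ t has order 31 in GF(2)[t]/(f), i.e. t^(31/q) ≠ 1 for each prime q | 31.
t^(1) mod f = t.
None equal 1, so t has full order 31; f is primitive.

Yes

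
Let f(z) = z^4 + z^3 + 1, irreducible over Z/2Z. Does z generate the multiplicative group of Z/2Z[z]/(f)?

Yes

|GF(2^4)^×| = 2^4 − 1 = 15. Prime factorization: 15 = 3·5.
f is primitive ⇔ z has order 15 in GF(2)[z]/(f), i.e. z^(15/q) ≠ 1 for each prime q | 15.
z^(5) mod f = z^3 + z + 1.
z^(3) mod f = z^3.
None equal 1, so z has full order 15; f is primitive.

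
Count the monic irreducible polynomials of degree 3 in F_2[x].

x^(2^3) − x is the product of all monic irreducibles of degree dividing 3; Möbius inversion gives N = (1/3) Σ μ(3/d)·2^d.
Divisors of 3: 1, 3; μ(3/d) for each: -1, 1.
Σ = − 2^1 + 2^3 = 6.
N = 6/3 = 2.

2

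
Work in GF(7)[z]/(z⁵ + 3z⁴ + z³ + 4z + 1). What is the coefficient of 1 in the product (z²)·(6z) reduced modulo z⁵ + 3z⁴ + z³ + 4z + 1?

Multiply in GF(7)[z]: (z²)·(6z) = 6z³.
Reduced: 6z³.

0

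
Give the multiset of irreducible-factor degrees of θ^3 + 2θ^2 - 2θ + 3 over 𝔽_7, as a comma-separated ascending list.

1, 1, 1

Write h(θ) = θ^3 + 2θ^2 - 2θ + 3.
Linear factors from roots: (θ - 3), (θ + 3), (θ + 2).
Complete factorization: h(θ) = (θ + 2)·(θ + 3)·(θ - 3).
Factor degrees with multiplicity: 1 + 1 + 1 = 3.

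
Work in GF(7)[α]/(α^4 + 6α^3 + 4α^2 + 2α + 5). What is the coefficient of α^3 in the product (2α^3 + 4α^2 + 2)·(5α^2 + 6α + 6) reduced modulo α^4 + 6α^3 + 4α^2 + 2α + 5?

Multiply in GF(7)[α]: (2α^3 + 4α^2 + 2)·(5α^2 + 6α + 6) = 3α^5 + 4α^4 + α^3 + 6α^2 + 5α + 5.
Reduce using α^4 ≡ α^3 + 3α^2 + 5α + 2 (mod α^4 + 6α^3 + 4α^2 + 2α + 5).
Reduced: 3α^3 + 4α + 5.

3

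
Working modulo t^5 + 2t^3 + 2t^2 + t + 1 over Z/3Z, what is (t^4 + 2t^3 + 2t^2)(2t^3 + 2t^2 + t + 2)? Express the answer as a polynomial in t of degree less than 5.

Multiply in Z/3Z[t]: (t^4 + 2t^3 + 2t^2)·(2t^3 + 2t^2 + t + 2) = 2t^7 + 2t^4 + t^2.
Reduce using t^5 ≡ t^3 + t^2 + 2t + 2 (mod t^5 + 2t^3 + 2t^2 + t + 1).
Reduced: t^4 + t^2 + t + 1.

t^4 + t^2 + t + 1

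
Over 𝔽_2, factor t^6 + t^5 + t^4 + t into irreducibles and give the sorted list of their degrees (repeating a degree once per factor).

Write g(t) = t^6 + t^5 + t^4 + t.
Roots in 𝔽_2: g(0) = 0 → root; g(1) = 0 → root.
Linear factors from roots: (t), (t + 1).
Complete factorization: g(t) = (t)·(t + 1)^2·(t^3 + t^2 + 1).
Factor degrees with multiplicity: 1 + 1 + 1 + 3 = 6.

1, 1, 1, 3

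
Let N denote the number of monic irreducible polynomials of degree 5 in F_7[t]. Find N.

The number of monic irreducibles of degree 5 over GF(7) is (1/5)·Σ_{d∣5} μ(5/d) 7^d.
Divisors of 5: 1, 5; μ(5/d) for each: -1, 1.
Σ = − 7^1 + 7^5 = 16800.
N = 16800/5 = 3360.

3360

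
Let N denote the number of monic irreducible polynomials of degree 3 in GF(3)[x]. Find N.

Gauss's count: N_{3}(3) = (1/3) Σ_{d|3} μ(3/d)·3^d.
Divisors of 3: 1, 3; μ(3/d) for each: -1, 1.
Σ = − 3^1 + 3^3 = 24.
N = 24/3 = 8.

8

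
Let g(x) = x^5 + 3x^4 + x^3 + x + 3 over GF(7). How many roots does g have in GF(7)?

Evaluate at each of the 7 elements of GF(7):
g(0) = 3; g(1) = 2; g(2) = 2; g(3) = 1; g(4) = 1; g(5) = 2; g(6) = 3.
No element is a root.

0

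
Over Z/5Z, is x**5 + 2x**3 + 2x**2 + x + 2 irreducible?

No

Write f(x) = x**5 + 2x**3 + 2x**2 + x + 2.
Check for roots in Z/5Z: f(0) = 2; f(1) = 3; f(2) = 0 → root; f(3) = 0 → root; f(4) = 0 → root.
f(2) = 0, so (x − 2) divides f(x); f is reducible.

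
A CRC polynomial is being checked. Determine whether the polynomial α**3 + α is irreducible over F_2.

Write m(α) = α**3 + α.
Check for roots in F_2: m(0) = 0 → root; m(1) = 0 → root.
m(0) = 0, so (α) divides m(α); m is reducible.

No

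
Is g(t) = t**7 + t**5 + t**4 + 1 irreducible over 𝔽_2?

Check for roots in 𝔽_2: g(0) = 1; g(1) = 0 → root.
g(1) = 0, so (t − 1) divides g(t); g is reducible.

No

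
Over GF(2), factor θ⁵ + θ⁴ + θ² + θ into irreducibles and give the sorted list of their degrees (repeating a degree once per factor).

1, 1, 1, 2

Write f(θ) = θ⁵ + θ⁴ + θ² + θ.
Roots in GF(2): f(0) = 0 → root; f(1) = 0 → root.
Linear factors from roots: (θ), (θ + 1).
Complete factorization: f(θ) = (θ)·(θ + 1)^2·(θ² + θ + 1).
Factor degrees with multiplicity: 1 + 1 + 1 + 2 = 5.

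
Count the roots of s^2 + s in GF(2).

Write h(s) = s^2 + s.
Evaluate at each of the 2 elements of GF(2):
h(0) = 0 → root; h(1) = 0 → root.
Roots: {0, 1}.

2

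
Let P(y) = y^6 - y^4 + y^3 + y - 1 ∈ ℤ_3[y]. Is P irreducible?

No

Check for roots in ℤ_3: P(0) = 2; P(1) = 1; P(2) = 0 → root.
P(2) = 0, so (y − 2) divides P(y); P is reducible.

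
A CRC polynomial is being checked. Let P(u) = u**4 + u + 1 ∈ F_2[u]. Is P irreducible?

Yes

Check for roots in F_2: P(0) = 1; P(1) = 1.
No roots, so no linear factors.
Monic irreducibles of degree 2 over GF(2): u**2 + u + 1.
None of them divide P (all give nonzero remainder).
No irreducible factor of degree ≤ 2 exists, so P is irreducible over GF(2).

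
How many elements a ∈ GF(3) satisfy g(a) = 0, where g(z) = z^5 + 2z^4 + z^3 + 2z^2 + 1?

1

Evaluate at each of the 3 elements of GF(3):
g(0) = 1; g(1) = 1; g(2) = 0 → root.
Roots: {2}.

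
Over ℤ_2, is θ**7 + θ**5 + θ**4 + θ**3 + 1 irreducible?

Yes

Write g(θ) = θ**7 + θ**5 + θ**4 + θ**3 + 1.
Check for roots in ℤ_2: g(0) = 1; g(1) = 1.
No roots, so no linear factors.
Monic irreducibles of degree 2 over GF(2): θ**2 + θ + 1.
None of them divide g (all give nonzero remainder).
Monic irreducibles of degree 3 over GF(2): θ**3 + θ + 1, θ**3 + θ**2 + 1.
None of them divide g (all give nonzero remainder).
No irreducible factor of degree ≤ 3 exists, so g is irreducible over GF(2).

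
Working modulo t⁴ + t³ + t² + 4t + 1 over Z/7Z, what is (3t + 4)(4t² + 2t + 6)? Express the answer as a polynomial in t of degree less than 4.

Multiply in Z/7Z[t]: (3t + 4)·(4t² + 2t + 6) = 5t³ + t² + 5t + 3.
Reduced: 5t³ + t² + 5t + 3.

5t^3 + t^2 + 5t + 3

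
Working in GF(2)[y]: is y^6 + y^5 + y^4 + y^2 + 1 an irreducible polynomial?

Write P(y) = y^6 + y^5 + y^4 + y^2 + 1.
Check for roots in GF(2): P(0) = 1; P(1) = 1.
No roots, so no linear factors.
Monic irreducibles of degree 2 over GF(2): y^2 + y + 1.
None of them divide P (all give nonzero remainder).
Monic irreducibles of degree 3 over GF(2): y^3 + y + 1, y^3 + y^2 + 1.
None of them divide P (all give nonzero remainder).
No irreducible factor of degree ≤ 3 exists, so P is irreducible over GF(2).

Yes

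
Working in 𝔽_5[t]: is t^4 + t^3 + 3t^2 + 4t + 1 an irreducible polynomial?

No

Write h(t) = t^4 + t^3 + 3t^2 + 4t + 1.
Check for roots in 𝔽_5: h(0) = 1; h(1) = 0 → root; h(2) = 0 → root; h(3) = 3; h(4) = 0 → root.
h(1) = 0, so (t − 1) divides h(t); h is reducible.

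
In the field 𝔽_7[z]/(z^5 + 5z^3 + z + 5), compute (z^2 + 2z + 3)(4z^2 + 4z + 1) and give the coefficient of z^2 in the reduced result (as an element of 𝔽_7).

Multiply in 𝔽_7[z]: (z^2 + 2z + 3)·(4z^2 + 4z + 1) = 4z^4 + 5z^3 + 3.
Reduced: 4z^4 + 5z^3 + 3.

0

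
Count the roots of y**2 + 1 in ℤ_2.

1

Write h(y) = y**2 + 1.
Evaluate at each of the 2 elements of ℤ_2:
h(0) = 1; h(1) = 0 → root.
Roots: {1}.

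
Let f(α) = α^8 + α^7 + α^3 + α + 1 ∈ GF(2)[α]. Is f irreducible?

Yes

Check for roots in GF(2): f(0) = 1; f(1) = 1.
No roots, so no linear factors.
Monic irreducibles of degree 2 over GF(2): α^2 + α + 1.
None of them divide f (all give nonzero remainder).
Monic irreducibles of degree 3 over GF(2): α^3 + α + 1, α^3 + α^2 + 1.
None of them divide f (all give nonzero remainder).
Monic irreducibles of degree 4 over GF(2): α^4 + α + 1, α^4 + α^3 + 1, α^4 + α^3 + α^2 + α + 1.
None of them divide f (all give nonzero remainder).
No irreducible factor of degree ≤ 4 exists, so f is irreducible over GF(2).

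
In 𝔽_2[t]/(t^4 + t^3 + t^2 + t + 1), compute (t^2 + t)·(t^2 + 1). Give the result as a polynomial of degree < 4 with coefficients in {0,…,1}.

Multiply in 𝔽_2[t]: (t^2 + t)·(t^2 + 1) = t^4 + t^3 + t^2 + t.
Reduce using t^4 ≡ t^3 + t^2 + t + 1 (mod t^4 + t^3 + t^2 + t + 1).
Reduced: 1.

1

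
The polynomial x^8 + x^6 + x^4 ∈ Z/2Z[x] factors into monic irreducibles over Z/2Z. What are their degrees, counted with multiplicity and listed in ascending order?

1, 1, 1, 1, 2, 2

Write f(x) = x^8 + x^6 + x^4.
Roots in Z/2Z: f(0) = 0 → root; f(1) = 1.
Linear factors from roots: (x).
Complete factorization: f(x) = (x)^4·(x^2 + x + 1)^2.
Factor degrees with multiplicity: 1 + 1 + 1 + 1 + 2 + 2 = 8.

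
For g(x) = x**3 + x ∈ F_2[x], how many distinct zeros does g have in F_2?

2

Evaluate at each of the 2 elements of F_2:
g(0) = 0 → root; g(1) = 0 → root.
Roots: {0, 1}.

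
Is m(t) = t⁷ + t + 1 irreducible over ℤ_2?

Check for roots in ℤ_2: m(0) = 1; m(1) = 1.
No roots, so no linear factors.
Monic irreducibles of degree 2 over GF(2): t² + t + 1.
None of them divide m (all give nonzero remainder).
Monic irreducibles of degree 3 over GF(2): t³ + t + 1, t³ + t² + 1.
None of them divide m (all give nonzero remainder).
No irreducible factor of degree ≤ 3 exists, so m is irreducible over GF(2).

Yes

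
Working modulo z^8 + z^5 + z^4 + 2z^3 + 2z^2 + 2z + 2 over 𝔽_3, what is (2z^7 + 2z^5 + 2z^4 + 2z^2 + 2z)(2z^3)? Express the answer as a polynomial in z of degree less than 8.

2z^6 + z^5 + z^4 + 2z^3 + 2z^2 + z + 1

Multiply in 𝔽_3[z]: (2z^7 + 2z^5 + 2z^4 + 2z^2 + 2z)·(2z^3) = z^10 + z^8 + z^7 + z^5 + z^4.
Reduce using z^8 ≡ 2z^5 + 2z^4 + z^3 + z^2 + z + 1 (mod z^8 + z^5 + z^4 + 2z^3 + 2z^2 + 2z + 2).
Reduced: 2z^6 + z^5 + z^4 + 2z^3 + 2z^2 + z + 1.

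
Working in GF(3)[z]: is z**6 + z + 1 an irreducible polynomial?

Write g(z) = z**6 + z + 1.
Check for roots in GF(3): g(0) = 1; g(1) = 0 → root; g(2) = 1.
g(1) = 0, so (z − 1) divides g(z); g is reducible.

No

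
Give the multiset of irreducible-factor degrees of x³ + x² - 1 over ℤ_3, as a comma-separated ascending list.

Write f(x) = x³ + x² - 1.
Roots in ℤ_3: f(0) = 2; f(1) = 1; f(2) = 2.
Complete factorization: f(x) = (x³ + x² - 1).
Factor degrees with multiplicity: 3 = 3.

3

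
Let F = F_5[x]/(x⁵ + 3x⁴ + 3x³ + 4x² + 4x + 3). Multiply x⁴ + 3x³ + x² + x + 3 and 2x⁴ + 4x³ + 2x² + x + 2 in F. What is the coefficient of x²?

4

Multiply in F_5[x]: (x⁴ + 3x³ + x² + x + 3)·(2x⁴ + 4x³ + 2x² + x + 2) = 2x⁸ + x⁶ + 3x⁵ + 2x⁴ + x³ + 4x² + 1.
Reduce using x⁵ ≡ 2x⁴ + 2x³ + x² + x + 2 (mod x⁵ + 3x⁴ + 3x³ + 4x² + 4x + 3).
Reduced: 2x⁴ + 4x² + 4.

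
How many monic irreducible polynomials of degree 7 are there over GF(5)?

x^(5^7) − x is the product of all monic irreducibles of degree dividing 7; Möbius inversion gives N = (1/7) Σ μ(7/d)·5^d.
Divisors of 7: 1, 7; μ(7/d) for each: -1, 1.
Σ = − 5^1 + 5^7 = 78120.
N = 78120/7 = 11160.

11160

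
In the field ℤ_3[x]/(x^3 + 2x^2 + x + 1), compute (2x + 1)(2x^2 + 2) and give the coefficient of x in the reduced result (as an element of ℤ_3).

0

Multiply in ℤ_3[x]: (2x + 1)·(2x^2 + 2) = x^3 + 2x^2 + x + 2.
Reduce using x^3 ≡ x^2 + 2x + 2 (mod x^3 + 2x^2 + x + 1).
Reduced: 1.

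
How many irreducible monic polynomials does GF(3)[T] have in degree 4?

Gauss's count: N_{3}(4) = (1/4) Σ_{d|4} μ(4/d)·3^d.
Divisors of 4: 1, 2, 4; μ(4/d) for each: 0, -1, 1.
Σ = − 3^2 + 3^4 = 72.
N = 72/4 = 18.

18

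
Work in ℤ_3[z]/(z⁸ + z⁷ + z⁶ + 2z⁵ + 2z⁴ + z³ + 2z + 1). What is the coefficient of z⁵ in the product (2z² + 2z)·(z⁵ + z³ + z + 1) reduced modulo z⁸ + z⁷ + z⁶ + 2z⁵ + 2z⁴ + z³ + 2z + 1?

2

Multiply in ℤ_3[z]: (2z² + 2z)·(z⁵ + z³ + z + 1) = 2z⁷ + 2z⁶ + 2z⁵ + 2z⁴ + 2z³ + z² + 2z.
Reduced: 2z⁷ + 2z⁶ + 2z⁵ + 2z⁴ + 2z³ + z² + 2z.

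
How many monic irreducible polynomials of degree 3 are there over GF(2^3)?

168

By the necklace-counting formula, N_8(3) = (1/3) Σ_{d|3} μ(3/d)·8^d.
Divisors of 3: 1, 3; μ(3/d) for each: -1, 1.
Σ = − 8^1 + 8^3 = 504.
N = 504/3 = 168.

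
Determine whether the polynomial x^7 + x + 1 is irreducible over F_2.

Write f(x) = x^7 + x + 1.
Check for roots in F_2: f(0) = 1; f(1) = 1.
No roots, so no linear factors.
Monic irreducibles of degree 2 over GF(2): x^2 + x + 1.
None of them divide f (all give nonzero remainder).
Monic irreducibles of degree 3 over GF(2): x^3 + x + 1, x^3 + x^2 + 1.
None of them divide f (all give nonzero remainder).
No irreducible factor of degree ≤ 3 exists, so f is irreducible over GF(2).

Yes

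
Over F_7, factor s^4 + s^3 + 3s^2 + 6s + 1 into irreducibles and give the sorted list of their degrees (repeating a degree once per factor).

Write g(s) = s^4 + s^3 + 3s^2 + 6s + 1.
Linear factors from roots: (s + 5), (s + 4).
Complete factorization: g(s) = (s + 4)·(s + 5)·(s^2 + 6s + 6).
Factor degrees with multiplicity: 1 + 1 + 2 = 4.

1, 1, 2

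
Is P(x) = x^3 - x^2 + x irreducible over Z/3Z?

No

Check for roots in Z/3Z: P(0) = 0 → root; P(1) = 1; P(2) = 0 → root.
P(0) = 0, so (x) divides P(x); P is reducible.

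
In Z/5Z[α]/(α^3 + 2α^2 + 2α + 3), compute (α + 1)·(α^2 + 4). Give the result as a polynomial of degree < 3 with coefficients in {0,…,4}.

4α^2 + 2α + 1

Multiply in Z/5Z[α]: (α + 1)·(α^2 + 4) = α^3 + α^2 + 4α + 4.
Reduce using α^3 ≡ 3α^2 + 3α + 2 (mod α^3 + 2α^2 + 2α + 3).
Reduced: 4α^2 + 2α + 1.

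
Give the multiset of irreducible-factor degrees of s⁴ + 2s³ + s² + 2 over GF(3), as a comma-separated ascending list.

1, 1, 2

Write h(s) = s⁴ + 2s³ + s² + 2.
Roots in GF(3): h(0) = 2; h(1) = 0 → root; h(2) = 2.
Linear factors from roots: (s + 2).
Complete factorization: h(s) = (s + 2)^2·(s² + s + 2).
Factor degrees with multiplicity: 1 + 1 + 2 = 4.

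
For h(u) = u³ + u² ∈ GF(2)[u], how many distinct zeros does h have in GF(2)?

2

Evaluate at each of the 2 elements of GF(2):
h(0) = 0 → root; h(1) = 0 → root.
Roots: {0, 1}.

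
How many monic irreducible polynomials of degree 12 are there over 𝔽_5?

By the necklace-counting formula, N_5(12) = (1/12) Σ_{d|12} μ(12/d)·5^d.
Divisors of 12: 1, 2, 3, 4, 6, 12; μ(12/d) for each: 0, 1, 0, -1, -1, 1.
Σ = 5^2 − 5^4 − 5^6 + 5^12 = 244124400.
N = 244124400/12 = 20343700.

20343700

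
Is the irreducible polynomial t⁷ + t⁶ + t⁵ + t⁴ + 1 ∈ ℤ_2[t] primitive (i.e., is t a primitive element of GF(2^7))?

Write f(t) = t⁷ + t⁶ + t⁵ + t⁴ + 1.
|GF(2^7)^×| = 2^7 − 1 = 127. Prime factorization: 127 = 127.
f is primitive ⇔ t has order 127 in GF(2)[t]/(f), i.e. t^(127/q) ≠ 1 for each prime q | 127.
t^(1) mod f = t.
None equal 1, so t has full order 127; f is primitive.

Yes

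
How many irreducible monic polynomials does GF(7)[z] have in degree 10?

The number of monic irreducibles of degree 10 over GF(7) is (1/10)·Σ_{d∣10} μ(10/d) 7^d.
Divisors of 10: 1, 2, 5, 10; μ(10/d) for each: 1, -1, -1, 1.
Σ = 7^1 − 7^2 − 7^5 + 7^10 = 282458400.
N = 282458400/10 = 28245840.

28245840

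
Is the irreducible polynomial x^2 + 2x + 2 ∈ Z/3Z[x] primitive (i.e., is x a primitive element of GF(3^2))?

Write f(x) = x^2 + 2x + 2.
|GF(3^2)^×| = 3^2 − 1 = 8. Prime factorization: 8 = 2^3.
f is primitive ⇔ x has order 8 in GF(3)[x]/(f), i.e. x^(8/q) ≠ 1 for each prime q | 8.
x^(4) mod f = 2.
None equal 1, so x has full order 8; f is primitive.

Yes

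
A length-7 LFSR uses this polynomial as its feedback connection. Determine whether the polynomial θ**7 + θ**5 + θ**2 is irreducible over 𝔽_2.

Write f(θ) = θ**7 + θ**5 + θ**2.
Check for roots in 𝔽_2: f(0) = 0 → root; f(1) = 1.
f(0) = 0, so (θ) divides f(θ); f is reducible.

No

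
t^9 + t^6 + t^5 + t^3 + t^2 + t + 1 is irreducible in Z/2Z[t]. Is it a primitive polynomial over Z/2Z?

Write f(t) = t^9 + t^6 + t^5 + t^3 + t^2 + t + 1.
|GF(2^9)^×| = 2^9 − 1 = 511. Prime factorization: 511 = 7·73.
f is primitive ⇔ t has order 511 in GF(2)[t]/(f), i.e. t^(511/q) ≠ 1 for each prime q | 511.
t^(73) mod f = t^5 + t^4 + t^3 + t + 1.
t^(7) mod f = t^7.
None equal 1, so t has full order 511; f is primitive.

Yes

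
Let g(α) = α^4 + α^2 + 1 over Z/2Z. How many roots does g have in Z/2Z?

0

Evaluate at each of the 2 elements of Z/2Z:
g(0) = 1; g(1) = 1.
No element is a root.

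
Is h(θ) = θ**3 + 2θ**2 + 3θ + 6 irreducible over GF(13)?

Check each element of GF(13) for a root: h(0)=6, h(1)=12, h(2)=2, h(3)=8, h(4)=10, h(5)=1, h(6)=0, h(7)=0, h(8)=7, h(9)=1, h(10)=1, h(11)=0, h(12)=4.
h(6) = 0, so (θ − 6) divides h(θ); h is reducible.

No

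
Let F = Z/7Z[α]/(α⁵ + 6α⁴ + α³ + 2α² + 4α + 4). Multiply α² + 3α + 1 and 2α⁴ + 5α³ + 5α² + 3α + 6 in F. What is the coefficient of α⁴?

5

Multiply in Z/7Z[α]: (α² + 3α + 1)·(2α⁴ + 5α³ + 5α² + 3α + 6) = 2α⁶ + 4α⁵ + α⁴ + 2α³ + 6α² + 6.
Reduce using α⁵ ≡ α⁴ + 6α³ + 5α² + 3α + 3 (mod α⁵ + 6α⁴ + α³ + 2α² + 4α + 4).
Reduced: 5α⁴ + 6α³ + 3α + 3.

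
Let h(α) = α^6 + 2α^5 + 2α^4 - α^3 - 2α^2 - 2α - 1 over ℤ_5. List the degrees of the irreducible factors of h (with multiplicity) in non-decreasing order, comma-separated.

1, 2, 3

Roots in ℤ_5: h(0) = 4; h(1) = 4; h(2) = 4; h(3) = 0 → root; h(4) = 1.
Linear factors from roots: (α + 2).
Complete factorization: h(α) = (α + 2)·(α^2 + α + 2)·(α^3 - α^2 + α + 1).
Factor degrees with multiplicity: 1 + 2 + 3 = 6.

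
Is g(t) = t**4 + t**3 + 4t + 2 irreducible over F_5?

Check for roots in F_5: g(0) = 2; g(1) = 3; g(2) = 4; g(3) = 2; g(4) = 3.
No roots, so no linear factors.
Degree-2 irreducible divisors: test the 10 monic irreducibles of degree 2 over GF(5).
None of them divide g (all give nonzero remainder).
No irreducible factor of degree ≤ 2 exists, so g is irreducible over GF(5).

Yes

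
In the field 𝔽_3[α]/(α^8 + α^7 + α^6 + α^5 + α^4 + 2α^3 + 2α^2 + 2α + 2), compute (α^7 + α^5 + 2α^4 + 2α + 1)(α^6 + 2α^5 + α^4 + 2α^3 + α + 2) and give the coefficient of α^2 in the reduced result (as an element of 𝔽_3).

1

Multiply in 𝔽_3[α]: (α^7 + α^5 + 2α^4 + 2α + 1)·(α^6 + 2α^5 + α^4 + 2α^3 + α + 2) = α^13 + 2α^12 + 2α^11 + 2α^9 + 2α^8 + 2α^7 + 2α^5 + 2α^3 + 2α^2 + 2α + 2.
Reduce using α^8 ≡ 2α^7 + 2α^6 + 2α^5 + 2α^4 + α^3 + α^2 + α + 1 (mod α^8 + α^7 + α^6 + α^5 + α^4 + 2α^3 + 2α^2 + 2α + 2).
Reduced: 2α^7 + α^5 + 2α^4 + α^3 + α^2 + 1.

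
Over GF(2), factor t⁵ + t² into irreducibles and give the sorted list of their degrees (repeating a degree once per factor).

Write f(t) = t⁵ + t².
Roots in GF(2): f(0) = 0 → root; f(1) = 0 → root.
Linear factors from roots: (t), (t + 1).
Complete factorization: f(t) = (t + 1)·(t)^2·(t² + t + 1).
Factor degrees with multiplicity: 1 + 1 + 1 + 2 = 5.

1, 1, 1, 2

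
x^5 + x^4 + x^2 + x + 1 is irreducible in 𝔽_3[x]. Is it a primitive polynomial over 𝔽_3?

Write f(x) = x^5 + x^4 + x^2 + x + 1.
|GF(3^5)^×| = 3^5 − 1 = 242. Prime factorization: 242 = 2·11^2.
f is primitive ⇔ x has order 242 in GF(3)[x]/(f), i.e. x^(242/q) ≠ 1 for each prime q | 242.
x^(121) mod f = 2.
x^(22) mod f = x^4 + x^3 + 2x^2 + 2x + 1.
None equal 1, so x has full order 242; f is primitive.

Yes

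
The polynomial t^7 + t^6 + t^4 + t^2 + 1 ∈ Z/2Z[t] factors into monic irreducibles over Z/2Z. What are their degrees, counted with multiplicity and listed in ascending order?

Write g(t) = t^7 + t^6 + t^4 + t^2 + 1.
Roots in Z/2Z: g(0) = 1; g(1) = 1.
Complete factorization: g(t) = (t^7 + t^6 + t^4 + t^2 + 1).
Factor degrees with multiplicity: 7 = 7.

7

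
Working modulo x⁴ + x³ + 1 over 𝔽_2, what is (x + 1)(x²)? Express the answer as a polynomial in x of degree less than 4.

Multiply in 𝔽_2[x]: (x + 1)·(x²) = x³ + x².
Reduced: x³ + x².

x^3 + x^2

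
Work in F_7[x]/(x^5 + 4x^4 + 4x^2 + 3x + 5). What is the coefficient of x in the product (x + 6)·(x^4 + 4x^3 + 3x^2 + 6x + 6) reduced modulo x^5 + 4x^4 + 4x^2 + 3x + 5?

4

Multiply in F_7[x]: (x + 6)·(x^4 + 4x^3 + 3x^2 + 6x + 6) = x^5 + 3x^4 + 6x^3 + 3x^2 + 1.
Reduce using x^5 ≡ 3x^4 + 3x^2 + 4x + 2 (mod x^5 + 4x^4 + 4x^2 + 3x + 5).
Reduced: 6x^4 + 6x^3 + 6x^2 + 4x + 3.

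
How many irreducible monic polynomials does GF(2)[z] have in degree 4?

3

Gauss's count: N_{2}(4) = (1/4) Σ_{d|4} μ(4/d)·2^d.
Divisors of 4: 1, 2, 4; μ(4/d) for each: 0, -1, 1.
Σ = − 2^2 + 2^4 = 12.
N = 12/4 = 3.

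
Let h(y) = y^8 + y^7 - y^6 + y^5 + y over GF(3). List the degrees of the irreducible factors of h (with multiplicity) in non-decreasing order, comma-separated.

1, 1, 1, 1, 2, 2

Roots in GF(3): h(0) = 0 → root; h(1) = 0 → root; h(2) = 0 → root.
Linear factors from roots: (y), (y - 1), (y + 1).
Complete factorization: h(y) = (y)·(y + 1)·(y - 1)^2·(y^2 + y - 1)^2.
Factor degrees with multiplicity: 1 + 1 + 1 + 1 + 2 + 2 = 8.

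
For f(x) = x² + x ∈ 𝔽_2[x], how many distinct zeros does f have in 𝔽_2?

2

Evaluate at each of the 2 elements of 𝔽_2:
f(0) = 0 → root; f(1) = 0 → root.
Roots: {0, 1}.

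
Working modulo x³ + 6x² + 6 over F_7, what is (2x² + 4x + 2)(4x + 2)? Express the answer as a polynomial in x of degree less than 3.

2x + 5

Multiply in F_7[x]: (2x² + 4x + 2)·(4x + 2) = x³ + 6x² + 2x + 4.
Reduce using x³ ≡ x² + 1 (mod x³ + 6x² + 6).
Reduced: 2x + 5.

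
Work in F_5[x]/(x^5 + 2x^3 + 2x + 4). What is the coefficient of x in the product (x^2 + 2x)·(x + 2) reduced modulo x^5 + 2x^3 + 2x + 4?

Multiply in F_5[x]: (x^2 + 2x)·(x + 2) = x^3 + 4x^2 + 4x.
Reduced: x^3 + 4x^2 + 4x.

4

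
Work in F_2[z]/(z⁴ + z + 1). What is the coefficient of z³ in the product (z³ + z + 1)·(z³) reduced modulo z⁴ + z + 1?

0

Multiply in F_2[z]: (z³ + z + 1)·(z³) = z⁶ + z⁴ + z³.
Reduce using z⁴ ≡ z + 1 (mod z⁴ + z + 1).
Reduced: z² + z + 1.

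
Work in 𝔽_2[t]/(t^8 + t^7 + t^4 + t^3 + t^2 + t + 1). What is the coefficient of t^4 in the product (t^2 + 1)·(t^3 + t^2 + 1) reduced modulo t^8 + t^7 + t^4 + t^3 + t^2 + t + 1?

Multiply in 𝔽_2[t]: (t^2 + 1)·(t^3 + t^2 + 1) = t^5 + t^4 + t^3 + 1.
Reduced: t^5 + t^4 + t^3 + 1.

1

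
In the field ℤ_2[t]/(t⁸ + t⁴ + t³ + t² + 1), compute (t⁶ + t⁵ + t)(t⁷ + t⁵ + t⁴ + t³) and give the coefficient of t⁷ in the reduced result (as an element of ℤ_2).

1

Multiply in ℤ_2[t]: (t⁶ + t⁵ + t)·(t⁷ + t⁵ + t⁴ + t³) = t¹³ + t¹² + t¹¹ + t⁶ + t⁵ + t⁴.
Reduce using t⁸ ≡ t⁴ + t³ + t² + 1 (mod t⁸ + t⁴ + t³ + t² + 1).
Reduced: t⁷ + t⁶ + t⁴ + t.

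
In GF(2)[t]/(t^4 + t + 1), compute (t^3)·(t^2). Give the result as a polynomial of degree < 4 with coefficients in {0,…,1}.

Multiply in GF(2)[t]: (t^3)·(t^2) = t^5.
Reduce using t^4 ≡ t + 1 (mod t^4 + t + 1).
Reduced: t^2 + t.

t^2 + t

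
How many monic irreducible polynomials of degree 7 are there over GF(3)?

The number of monic irreducibles of degree 7 over GF(3) is (1/7)·Σ_{d∣7} μ(7/d) 3^d.
Divisors of 7: 1, 7; μ(7/d) for each: -1, 1.
Σ = − 3^1 + 3^7 = 2184.
N = 2184/7 = 312.

312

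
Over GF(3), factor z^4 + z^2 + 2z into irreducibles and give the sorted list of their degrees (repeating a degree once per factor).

1, 1, 2

Write h(z) = z^4 + z^2 + 2z.
Roots in GF(3): h(0) = 0 → root; h(1) = 1; h(2) = 0 → root.
Linear factors from roots: (z), (z + 1).
Complete factorization: h(z) = (z)·(z + 1)·(z^2 + 2z + 2).
Factor degrees with multiplicity: 1 + 1 + 2 = 4.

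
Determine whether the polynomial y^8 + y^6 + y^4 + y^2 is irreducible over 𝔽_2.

Write h(y) = y^8 + y^6 + y^4 + y^2.
Check for roots in 𝔽_2: h(0) = 0 → root; h(1) = 0 → root.
h(0) = 0, so (y) divides h(y); h is reducible.

No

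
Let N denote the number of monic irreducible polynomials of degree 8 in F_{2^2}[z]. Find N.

8160

Gauss's count: N_{4}(8) = (1/8) Σ_{d|8} μ(8/d)·4^d.
Divisors of 8: 1, 2, 4, 8; μ(8/d) for each: 0, 0, -1, 1.
Σ = − 4^4 + 4^8 = 65280.
N = 65280/8 = 8160.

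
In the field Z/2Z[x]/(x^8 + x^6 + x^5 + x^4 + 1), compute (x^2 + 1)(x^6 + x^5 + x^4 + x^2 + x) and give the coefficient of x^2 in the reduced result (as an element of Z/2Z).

Multiply in Z/2Z[x]: (x^2 + 1)·(x^6 + x^5 + x^4 + x^2 + x) = x^8 + x^7 + x^5 + x^3 + x^2 + x.
Reduce using x^8 ≡ x^6 + x^5 + x^4 + 1 (mod x^8 + x^6 + x^5 + x^4 + 1).
Reduced: x^7 + x^6 + x^4 + x^3 + x^2 + x + 1.

1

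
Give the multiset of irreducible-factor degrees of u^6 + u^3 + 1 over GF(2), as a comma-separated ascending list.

Write f(u) = u^6 + u^3 + 1.
Roots in GF(2): f(0) = 1; f(1) = 1.
Complete factorization: f(u) = (u^6 + u^3 + 1).
Factor degrees with multiplicity: 6 = 6.

6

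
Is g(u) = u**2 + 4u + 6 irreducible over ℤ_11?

No

Check each element of ℤ_11 for a root: g(0)=6, g(1)=0, g(2)=7, g(3)=5, g(4)=5, g(5)=7, g(6)=0, g(7)=6, g(8)=3, g(9)=2, g(10)=3.
g(1) = 0, so (u − 1) divides g(u); g is reducible.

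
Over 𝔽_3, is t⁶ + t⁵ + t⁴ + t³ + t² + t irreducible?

No

Write g(t) = t⁶ + t⁵ + t⁴ + t³ + t² + t.
Check for roots in 𝔽_3: g(0) = 0 → root; g(1) = 0 → root; g(2) = 0 → root.
g(0) = 0, so (t) divides g(t); g is reducible.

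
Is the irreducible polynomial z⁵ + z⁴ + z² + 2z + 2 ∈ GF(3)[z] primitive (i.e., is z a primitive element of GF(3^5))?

No

Write f(z) = z⁵ + z⁴ + z² + 2z + 2.
|GF(3^5)^×| = 3^5 − 1 = 242. Prime factorization: 242 = 2·11^2.
f is primitive ⇔ z has order 242 in GF(3)[z]/(f), i.e. z^(242/q) ≠ 1 for each prime q | 242.
z^(121) mod f = 1
z^(22) mod f = z⁴ + 2z³ + 2.
Since z^(121) = 1, the order of z divides 121 < 242; not primitive.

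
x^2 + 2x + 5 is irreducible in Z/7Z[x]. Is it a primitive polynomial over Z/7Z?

Yes

Write f(x) = x^2 + 2x + 5.
|GF(7^2)^×| = 7^2 − 1 = 48. Prime factorization: 48 = 2^4·3.
f is primitive ⇔ x has order 48 in GF(7)[x]/(f), i.e. x^(48/q) ≠ 1 for each prime q | 48.
x^(24) mod f = 6.
x^(16) mod f = 4.
None equal 1, so x has full order 48; f is primitive.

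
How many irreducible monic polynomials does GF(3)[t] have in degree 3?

8

The number of monic irreducibles of degree 3 over GF(3) is (1/3)·Σ_{d∣3} μ(3/d) 3^d.
Divisors of 3: 1, 3; μ(3/d) for each: -1, 1.
Σ = − 3^1 + 3^3 = 24.
N = 24/3 = 8.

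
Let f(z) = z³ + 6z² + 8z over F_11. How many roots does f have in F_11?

Evaluate at each of the 11 elements of F_11:
f(0) = 0 → root; f(1) = 4; f(2) = 4; f(3) = 6; f(4) = 5; f(5) = 7; f(6) = 7; f(7) = 0 → root; f(8) = 3; f(9) = 0 → root; f(10) = 8.
Roots: {0, 7, 9}.

3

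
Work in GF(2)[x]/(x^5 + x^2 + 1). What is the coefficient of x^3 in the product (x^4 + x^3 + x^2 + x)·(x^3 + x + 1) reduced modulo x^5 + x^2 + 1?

Multiply in GF(2)[x]: (x^4 + x^3 + x^2 + x)·(x^3 + x + 1) = x^7 + x^6 + x^4 + x.
Reduce using x^5 ≡ x^2 + 1 (mod x^5 + x^2 + 1).
Reduced: x^3 + x^2.

1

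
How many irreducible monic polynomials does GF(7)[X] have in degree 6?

19544

x^(7^6) − x is the product of all monic irreducibles of degree dividing 6; Möbius inversion gives N = (1/6) Σ μ(6/d)·7^d.
Divisors of 6: 1, 2, 3, 6; μ(6/d) for each: 1, -1, -1, 1.
Σ = 7^1 − 7^2 − 7^3 + 7^6 = 117264.
N = 117264/6 = 19544.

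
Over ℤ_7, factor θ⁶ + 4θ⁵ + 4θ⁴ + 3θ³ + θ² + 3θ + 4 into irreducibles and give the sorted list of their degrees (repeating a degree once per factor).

Write h(θ) = θ⁶ + 4θ⁵ + 4θ⁴ + 3θ³ + θ² + 3θ + 4.
Linear factors from roots: (θ + 5), (θ + 4), (θ + 1).
Complete factorization: h(θ) = (θ + 1)·(θ + 4)·(θ + 5)·(θ³ + θ² + 3).
Factor degrees with multiplicity: 1 + 1 + 1 + 3 = 6.

1, 1, 1, 3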